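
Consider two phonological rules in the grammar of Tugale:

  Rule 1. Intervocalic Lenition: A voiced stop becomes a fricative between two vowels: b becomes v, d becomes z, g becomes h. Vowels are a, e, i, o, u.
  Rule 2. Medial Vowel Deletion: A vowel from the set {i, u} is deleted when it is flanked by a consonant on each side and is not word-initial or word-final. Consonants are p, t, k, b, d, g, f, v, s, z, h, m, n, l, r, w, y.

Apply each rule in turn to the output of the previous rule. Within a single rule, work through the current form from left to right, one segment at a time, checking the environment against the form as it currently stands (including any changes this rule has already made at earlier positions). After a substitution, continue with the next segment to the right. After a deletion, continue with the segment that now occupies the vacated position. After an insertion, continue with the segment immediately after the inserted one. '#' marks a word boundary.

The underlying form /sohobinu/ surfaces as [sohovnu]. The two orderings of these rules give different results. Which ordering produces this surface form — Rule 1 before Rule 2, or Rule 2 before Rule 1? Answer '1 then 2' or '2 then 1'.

1 then 2

Order 1 then 2:
  1 Intervocalic Lenition: [sohobinu] → [sohovinu]
  2 Medial Vowel Deletion: [sohovinu] → [sohovnu]
  result: [sohovnu]
Order 2 then 1:
  2 Medial Vowel Deletion: [sohobinu] → [sohobnu]
  1 Intervocalic Lenition: no change — [sohobnu]
  result: [sohobnu]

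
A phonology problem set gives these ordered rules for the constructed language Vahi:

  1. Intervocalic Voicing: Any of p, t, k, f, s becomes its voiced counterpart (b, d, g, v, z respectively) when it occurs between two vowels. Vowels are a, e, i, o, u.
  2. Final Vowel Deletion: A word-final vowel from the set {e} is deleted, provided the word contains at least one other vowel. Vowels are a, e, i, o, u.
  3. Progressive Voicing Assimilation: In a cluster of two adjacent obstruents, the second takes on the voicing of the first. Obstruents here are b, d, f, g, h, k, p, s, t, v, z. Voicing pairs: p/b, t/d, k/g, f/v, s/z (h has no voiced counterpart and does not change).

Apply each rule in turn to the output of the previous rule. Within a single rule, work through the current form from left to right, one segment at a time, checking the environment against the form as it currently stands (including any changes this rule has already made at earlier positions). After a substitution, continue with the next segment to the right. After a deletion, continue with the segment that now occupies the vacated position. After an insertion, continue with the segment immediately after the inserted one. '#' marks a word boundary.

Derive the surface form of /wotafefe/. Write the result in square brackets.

[wodavev]

1 Intervocalic Voicing: [wotafefe] → [wodaveve]
2 Final Vowel Deletion: [wodaveve] → [wodavev]
3 Progressive Voicing Assimilation: no change — [wodavev]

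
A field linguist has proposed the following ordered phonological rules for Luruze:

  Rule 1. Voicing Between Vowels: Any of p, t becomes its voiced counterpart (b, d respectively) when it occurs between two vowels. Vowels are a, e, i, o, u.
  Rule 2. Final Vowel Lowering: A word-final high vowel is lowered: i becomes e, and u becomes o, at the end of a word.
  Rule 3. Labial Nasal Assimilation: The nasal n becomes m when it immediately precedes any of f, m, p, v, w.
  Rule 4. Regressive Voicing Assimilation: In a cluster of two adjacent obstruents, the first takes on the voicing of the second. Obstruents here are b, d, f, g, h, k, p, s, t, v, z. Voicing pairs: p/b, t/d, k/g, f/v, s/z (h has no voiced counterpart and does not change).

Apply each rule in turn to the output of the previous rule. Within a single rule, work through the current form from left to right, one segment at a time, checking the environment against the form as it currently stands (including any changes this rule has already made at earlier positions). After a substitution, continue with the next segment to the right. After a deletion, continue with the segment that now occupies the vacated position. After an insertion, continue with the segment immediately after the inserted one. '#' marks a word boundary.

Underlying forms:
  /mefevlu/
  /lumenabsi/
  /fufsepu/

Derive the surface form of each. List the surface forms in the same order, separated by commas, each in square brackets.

/mefevlu/:
  Rule 1 Voicing Between Vowels: no change — [mefevlu]
  Rule 2 Final Vowel Lowering: [mefevlu] → [mefevlo]
  Rule 3 Labial Nasal Assimilation: no change — [mefevlo]
  Rule 4 Regressive Voicing Assimilation: no change — [mefevlo]
/lumenabsi/:
  Rule 1 Voicing Between Vowels: no change — [lumenabsi]
  Rule 2 Final Vowel Lowering: [lumenabsi] → [lumenabse]
  Rule 3 Labial Nasal Assimilation: no change — [lumenabse]
  Rule 4 Regressive Voicing Assimilation: [lumenabse] → [lumenapse]
/fufsepu/:
  Rule 1 Voicing Between Vowels: [fufsepu] → [fufsebu]
  Rule 2 Final Vowel Lowering: [fufsebu] → [fufsebo]
  Rule 3 Labial Nasal Assimilation: no change — [fufsebo]
  Rule 4 Regressive Voicing Assimilation: no change — [fufsebo]

[mefevlo], [lumenapse], [fufsebo]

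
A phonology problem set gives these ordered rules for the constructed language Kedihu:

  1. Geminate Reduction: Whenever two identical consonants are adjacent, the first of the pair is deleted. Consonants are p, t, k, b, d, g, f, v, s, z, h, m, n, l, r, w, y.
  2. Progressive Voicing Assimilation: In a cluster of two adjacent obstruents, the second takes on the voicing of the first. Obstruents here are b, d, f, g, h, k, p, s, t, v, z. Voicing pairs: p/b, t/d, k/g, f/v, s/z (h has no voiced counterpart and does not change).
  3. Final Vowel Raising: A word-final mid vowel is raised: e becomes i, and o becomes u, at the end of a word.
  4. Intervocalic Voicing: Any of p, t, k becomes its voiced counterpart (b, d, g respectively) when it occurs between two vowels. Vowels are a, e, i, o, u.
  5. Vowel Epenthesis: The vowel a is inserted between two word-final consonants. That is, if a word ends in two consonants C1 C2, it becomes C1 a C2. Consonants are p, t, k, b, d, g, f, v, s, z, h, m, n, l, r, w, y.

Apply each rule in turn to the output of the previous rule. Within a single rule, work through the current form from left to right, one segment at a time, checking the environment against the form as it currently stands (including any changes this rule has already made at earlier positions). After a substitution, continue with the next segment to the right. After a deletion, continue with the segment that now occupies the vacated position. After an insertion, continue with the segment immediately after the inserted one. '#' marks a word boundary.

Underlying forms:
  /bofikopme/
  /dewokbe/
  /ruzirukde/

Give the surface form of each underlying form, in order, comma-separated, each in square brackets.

/bofikopme/:
  1 Geminate Reduction: no change — [bofikopme]
  2 Progressive Voicing Assimilation: no change — [bofikopme]
  3 Final Vowel Raising: [bofikopme] → [bofikopmi]
  4 Intervocalic Voicing: [bofikopmi] → [bofigopmi]
  5 Vowel Epenthesis: no change — [bofigopmi]
/dewokbe/:
  1 Geminate Reduction: no change — [dewokbe]
  2 Progressive Voicing Assimilation: [dewokbe] → [dewokpe]
  3 Final Vowel Raising: [dewokpe] → [dewokpi]
  4 Intervocalic Voicing: no change — [dewokpi]
  5 Vowel Epenthesis: no change — [dewokpi]
/ruzirukde/:
  1 Geminate Reduction: no change — [ruzirukde]
  2 Progressive Voicing Assimilation: [ruzirukde] → [ruzirukte]
  3 Final Vowel Raising: [ruzirukte] → [ruzirukti]
  4 Intervocalic Voicing: no change — [ruzirukti]
  5 Vowel Epenthesis: no change — [ruzirukti]

[bofigopmi], [dewokpi], [ruzirukti]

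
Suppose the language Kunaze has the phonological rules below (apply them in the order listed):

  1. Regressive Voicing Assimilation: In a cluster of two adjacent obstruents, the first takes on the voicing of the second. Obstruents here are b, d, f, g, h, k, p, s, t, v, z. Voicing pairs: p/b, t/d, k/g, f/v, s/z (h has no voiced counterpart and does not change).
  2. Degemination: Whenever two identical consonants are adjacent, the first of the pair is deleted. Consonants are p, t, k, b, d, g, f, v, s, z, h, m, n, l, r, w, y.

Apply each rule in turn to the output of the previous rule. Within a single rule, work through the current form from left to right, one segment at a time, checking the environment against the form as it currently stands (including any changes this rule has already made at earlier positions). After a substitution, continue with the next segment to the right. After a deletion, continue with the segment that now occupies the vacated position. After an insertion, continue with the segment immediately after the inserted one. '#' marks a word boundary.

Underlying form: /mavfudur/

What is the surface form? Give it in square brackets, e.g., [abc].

[mafudur]

1 Regressive Voicing Assimilation: [mavfudur] → [maffudur]
2 Degemination: [maffudur] → [mafudur]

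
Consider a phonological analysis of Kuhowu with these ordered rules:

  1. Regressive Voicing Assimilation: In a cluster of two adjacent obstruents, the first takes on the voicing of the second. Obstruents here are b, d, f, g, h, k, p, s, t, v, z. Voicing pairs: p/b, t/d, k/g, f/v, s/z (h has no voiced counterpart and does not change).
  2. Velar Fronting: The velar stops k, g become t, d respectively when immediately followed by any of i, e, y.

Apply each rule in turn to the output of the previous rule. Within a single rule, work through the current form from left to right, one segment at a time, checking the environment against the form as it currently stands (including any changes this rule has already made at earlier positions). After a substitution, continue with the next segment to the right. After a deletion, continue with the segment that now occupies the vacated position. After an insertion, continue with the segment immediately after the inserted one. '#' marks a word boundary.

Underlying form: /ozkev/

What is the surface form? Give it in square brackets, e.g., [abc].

[ostev]

1 Regressive Voicing Assimilation: [ozkev] → [oskev]
2 Velar Fronting: [oskev] → [ostev]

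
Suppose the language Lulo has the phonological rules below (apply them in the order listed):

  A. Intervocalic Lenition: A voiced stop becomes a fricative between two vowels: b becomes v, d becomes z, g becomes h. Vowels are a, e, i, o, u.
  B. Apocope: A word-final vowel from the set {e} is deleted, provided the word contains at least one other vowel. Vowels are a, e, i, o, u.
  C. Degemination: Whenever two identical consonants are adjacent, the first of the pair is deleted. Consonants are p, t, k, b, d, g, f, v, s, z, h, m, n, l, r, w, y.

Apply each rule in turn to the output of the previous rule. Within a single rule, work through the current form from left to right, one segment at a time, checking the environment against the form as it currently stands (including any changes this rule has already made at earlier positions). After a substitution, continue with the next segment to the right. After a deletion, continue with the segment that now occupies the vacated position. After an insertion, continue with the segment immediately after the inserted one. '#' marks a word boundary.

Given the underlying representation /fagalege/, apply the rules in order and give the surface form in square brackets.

[fahaleh]

A Intervocalic Lenition: [fagalege] → [fahalehe]
B Apocope: [fahalehe] → [fahaleh]
C Degemination: no change — [fahaleh]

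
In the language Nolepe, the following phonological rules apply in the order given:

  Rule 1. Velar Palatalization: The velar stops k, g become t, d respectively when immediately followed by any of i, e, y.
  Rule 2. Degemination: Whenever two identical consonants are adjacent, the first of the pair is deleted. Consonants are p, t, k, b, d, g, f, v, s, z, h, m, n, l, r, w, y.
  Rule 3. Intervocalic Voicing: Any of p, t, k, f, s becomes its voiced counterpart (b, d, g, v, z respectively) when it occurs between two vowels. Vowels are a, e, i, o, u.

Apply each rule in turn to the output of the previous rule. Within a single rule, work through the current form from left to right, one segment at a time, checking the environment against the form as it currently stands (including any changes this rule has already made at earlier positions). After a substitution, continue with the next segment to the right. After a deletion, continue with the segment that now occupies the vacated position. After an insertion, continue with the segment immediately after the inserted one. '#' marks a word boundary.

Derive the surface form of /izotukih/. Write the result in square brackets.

[izodudih]

Rule 1 Velar Palatalization: [izotukih] → [izotutih]
Rule 2 Degemination: no change — [izotutih]
Rule 3 Intervocalic Voicing: [izotutih] → [izodudih]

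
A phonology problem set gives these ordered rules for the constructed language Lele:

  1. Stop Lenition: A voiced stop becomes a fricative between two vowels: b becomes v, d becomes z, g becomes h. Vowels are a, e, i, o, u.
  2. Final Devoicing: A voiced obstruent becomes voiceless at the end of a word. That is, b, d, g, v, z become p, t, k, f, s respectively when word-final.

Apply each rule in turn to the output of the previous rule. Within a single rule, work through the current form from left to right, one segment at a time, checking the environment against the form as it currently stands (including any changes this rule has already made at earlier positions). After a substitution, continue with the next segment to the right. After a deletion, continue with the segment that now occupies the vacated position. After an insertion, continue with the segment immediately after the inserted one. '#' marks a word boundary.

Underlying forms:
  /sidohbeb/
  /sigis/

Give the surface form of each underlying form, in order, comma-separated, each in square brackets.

/sidohbeb/:
  1 Stop Lenition: [sidohbeb] → [sizohbeb]
  2 Final Devoicing: [sizohbeb] → [sizohbep]
/sigis/:
  1 Stop Lenition: [sigis] → [sihis]
  2 Final Devoicing: no change — [sihis]

[sizohbep], [sihis]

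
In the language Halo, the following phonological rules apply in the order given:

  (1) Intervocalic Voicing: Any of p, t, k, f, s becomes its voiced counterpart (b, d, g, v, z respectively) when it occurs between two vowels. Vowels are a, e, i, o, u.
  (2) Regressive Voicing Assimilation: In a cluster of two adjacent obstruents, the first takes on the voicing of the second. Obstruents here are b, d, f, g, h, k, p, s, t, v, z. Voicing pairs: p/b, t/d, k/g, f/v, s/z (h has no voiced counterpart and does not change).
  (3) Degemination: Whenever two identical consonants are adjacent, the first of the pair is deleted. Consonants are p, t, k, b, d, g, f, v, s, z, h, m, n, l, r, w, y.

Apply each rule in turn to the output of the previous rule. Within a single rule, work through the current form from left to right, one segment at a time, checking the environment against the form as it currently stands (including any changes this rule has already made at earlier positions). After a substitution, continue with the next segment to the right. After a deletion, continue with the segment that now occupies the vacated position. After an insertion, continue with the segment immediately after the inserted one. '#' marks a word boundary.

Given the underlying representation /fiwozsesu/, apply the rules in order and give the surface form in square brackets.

[fiwosezu]

(1) Intervocalic Voicing: [fiwozsesu] → [fiwozsezu]
(2) Regressive Voicing Assimilation: [fiwozsezu] → [fiwossezu]
(3) Degemination: [fiwossezu] → [fiwosezu]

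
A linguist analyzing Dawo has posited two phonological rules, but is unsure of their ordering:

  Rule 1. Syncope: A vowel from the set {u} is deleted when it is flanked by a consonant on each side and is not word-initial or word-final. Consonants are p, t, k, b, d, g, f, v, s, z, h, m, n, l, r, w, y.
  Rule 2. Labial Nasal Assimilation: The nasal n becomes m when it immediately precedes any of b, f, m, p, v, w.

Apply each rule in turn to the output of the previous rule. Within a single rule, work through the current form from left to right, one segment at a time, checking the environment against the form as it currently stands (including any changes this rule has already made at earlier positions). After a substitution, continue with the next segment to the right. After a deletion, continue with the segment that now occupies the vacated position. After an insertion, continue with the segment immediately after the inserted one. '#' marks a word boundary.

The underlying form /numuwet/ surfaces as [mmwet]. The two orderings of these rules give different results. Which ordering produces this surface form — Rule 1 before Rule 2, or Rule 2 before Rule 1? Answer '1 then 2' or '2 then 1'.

Order 1 then 2:
  1 Syncope: [numuwet] → [nmwet]
  2 Labial Nasal Assimilation: [nmwet] → [mmwet]
  result: [mmwet]
Order 2 then 1:
  2 Labial Nasal Assimilation: no change — [numuwet]
  1 Syncope: [numuwet] → [nmwet]
  result: [nmwet]

1 then 2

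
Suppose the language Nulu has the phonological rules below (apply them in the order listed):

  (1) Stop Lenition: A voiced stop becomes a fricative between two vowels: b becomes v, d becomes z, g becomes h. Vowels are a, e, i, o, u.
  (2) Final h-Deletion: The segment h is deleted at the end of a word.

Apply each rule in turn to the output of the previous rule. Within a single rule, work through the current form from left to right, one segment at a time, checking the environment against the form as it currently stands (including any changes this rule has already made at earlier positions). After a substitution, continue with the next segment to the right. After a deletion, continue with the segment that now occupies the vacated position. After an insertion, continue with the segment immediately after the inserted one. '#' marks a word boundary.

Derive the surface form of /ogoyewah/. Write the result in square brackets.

[ohoyewa]

(1) Stop Lenition: [ogoyewah] → [ohoyewah]
(2) Final h-Deletion: [ohoyewah] → [ohoyewa]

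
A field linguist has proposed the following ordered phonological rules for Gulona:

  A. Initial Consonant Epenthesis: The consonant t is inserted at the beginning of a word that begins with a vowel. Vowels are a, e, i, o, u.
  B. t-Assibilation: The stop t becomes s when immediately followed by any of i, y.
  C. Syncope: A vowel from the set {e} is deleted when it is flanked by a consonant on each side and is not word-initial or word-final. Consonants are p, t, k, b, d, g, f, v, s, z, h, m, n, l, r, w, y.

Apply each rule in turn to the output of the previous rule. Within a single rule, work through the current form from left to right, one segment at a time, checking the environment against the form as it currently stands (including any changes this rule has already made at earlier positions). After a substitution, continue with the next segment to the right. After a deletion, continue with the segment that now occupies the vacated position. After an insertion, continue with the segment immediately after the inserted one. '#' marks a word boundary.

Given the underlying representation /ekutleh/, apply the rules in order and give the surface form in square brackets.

A Initial Consonant Epenthesis: [ekutleh] → [tekutleh]
B t-Assibilation: no change — [tekutleh]
C Syncope: [tekutleh] → [tkutlh]

[tkutlh]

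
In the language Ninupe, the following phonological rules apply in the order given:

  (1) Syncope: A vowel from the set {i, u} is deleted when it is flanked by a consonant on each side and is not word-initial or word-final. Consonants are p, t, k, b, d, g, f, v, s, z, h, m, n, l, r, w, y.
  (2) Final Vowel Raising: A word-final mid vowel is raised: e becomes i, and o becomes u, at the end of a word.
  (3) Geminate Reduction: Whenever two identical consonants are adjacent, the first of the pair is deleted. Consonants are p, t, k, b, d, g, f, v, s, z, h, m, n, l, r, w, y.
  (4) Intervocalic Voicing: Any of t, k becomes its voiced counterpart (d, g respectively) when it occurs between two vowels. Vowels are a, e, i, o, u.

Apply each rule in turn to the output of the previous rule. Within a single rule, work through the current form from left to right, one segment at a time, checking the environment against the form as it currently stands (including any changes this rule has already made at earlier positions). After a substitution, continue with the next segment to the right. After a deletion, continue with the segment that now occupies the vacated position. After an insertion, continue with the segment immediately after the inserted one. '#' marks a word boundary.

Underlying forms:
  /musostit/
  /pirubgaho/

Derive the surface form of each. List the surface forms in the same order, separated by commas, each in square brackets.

[msost], [prbgahu]

/musostit/:
  (1) Syncope: [musostit] → [msostt]
  (2) Final Vowel Raising: no change — [msostt]
  (3) Geminate Reduction: [msostt] → [msost]
  (4) Intervocalic Voicing: no change — [msost]
/pirubgaho/:
  (1) Syncope: [pirubgaho] → [prbgaho]
  (2) Final Vowel Raising: [prbgaho] → [prbgahu]
  (3) Geminate Reduction: no change — [prbgahu]
  (4) Intervocalic Voicing: no change — [prbgahu]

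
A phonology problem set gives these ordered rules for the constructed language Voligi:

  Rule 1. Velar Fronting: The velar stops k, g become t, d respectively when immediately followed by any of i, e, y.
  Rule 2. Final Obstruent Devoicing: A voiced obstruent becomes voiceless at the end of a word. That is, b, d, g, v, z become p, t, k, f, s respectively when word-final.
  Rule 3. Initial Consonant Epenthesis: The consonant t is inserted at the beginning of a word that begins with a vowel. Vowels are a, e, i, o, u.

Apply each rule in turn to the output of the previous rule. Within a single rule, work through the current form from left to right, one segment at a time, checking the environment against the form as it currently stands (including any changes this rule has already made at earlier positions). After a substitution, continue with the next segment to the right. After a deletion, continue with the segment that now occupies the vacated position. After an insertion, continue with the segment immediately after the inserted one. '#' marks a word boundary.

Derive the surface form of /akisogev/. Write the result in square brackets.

Rule 1 Velar Fronting: [akisogev] → [atisodev]
Rule 2 Final Obstruent Devoicing: [atisodev] → [atisodef]
Rule 3 Initial Consonant Epenthesis: [atisodef] → [tatisodef]

[tatisodef]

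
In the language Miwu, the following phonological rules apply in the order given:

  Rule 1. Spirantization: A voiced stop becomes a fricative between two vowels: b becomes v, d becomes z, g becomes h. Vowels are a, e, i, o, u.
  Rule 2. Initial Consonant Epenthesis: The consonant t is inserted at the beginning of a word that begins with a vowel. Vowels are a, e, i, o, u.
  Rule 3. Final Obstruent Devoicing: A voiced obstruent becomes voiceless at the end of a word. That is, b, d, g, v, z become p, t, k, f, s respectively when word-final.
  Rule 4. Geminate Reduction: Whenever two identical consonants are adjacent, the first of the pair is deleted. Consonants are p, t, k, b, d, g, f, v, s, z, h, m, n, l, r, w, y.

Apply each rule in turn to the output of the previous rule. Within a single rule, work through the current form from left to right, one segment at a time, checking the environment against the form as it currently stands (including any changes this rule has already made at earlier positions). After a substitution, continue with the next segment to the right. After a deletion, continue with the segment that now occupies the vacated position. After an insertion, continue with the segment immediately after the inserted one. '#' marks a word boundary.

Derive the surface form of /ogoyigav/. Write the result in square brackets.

[tohoyihaf]

Rule 1 Spirantization: [ogoyigav] → [ohoyihav]
Rule 2 Initial Consonant Epenthesis: [ohoyihav] → [tohoyihav]
Rule 3 Final Obstruent Devoicing: [tohoyihav] → [tohoyihaf]
Rule 4 Geminate Reduction: no change — [tohoyihaf]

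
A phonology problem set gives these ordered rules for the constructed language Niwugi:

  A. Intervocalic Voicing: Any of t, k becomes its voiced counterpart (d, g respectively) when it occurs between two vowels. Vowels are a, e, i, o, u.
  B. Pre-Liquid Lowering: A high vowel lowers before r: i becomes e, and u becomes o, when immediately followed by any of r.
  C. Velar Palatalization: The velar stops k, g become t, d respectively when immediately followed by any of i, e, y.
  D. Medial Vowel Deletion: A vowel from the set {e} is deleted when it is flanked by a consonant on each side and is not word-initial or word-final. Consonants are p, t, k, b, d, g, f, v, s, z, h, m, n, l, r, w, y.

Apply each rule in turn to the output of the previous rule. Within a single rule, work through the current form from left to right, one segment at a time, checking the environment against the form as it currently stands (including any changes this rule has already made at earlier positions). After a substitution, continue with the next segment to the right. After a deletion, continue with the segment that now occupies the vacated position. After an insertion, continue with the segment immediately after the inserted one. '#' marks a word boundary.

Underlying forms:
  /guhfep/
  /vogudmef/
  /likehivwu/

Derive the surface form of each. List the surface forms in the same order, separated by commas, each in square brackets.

/guhfep/:
  A Intervocalic Voicing: no change — [guhfep]
  B Pre-Liquid Lowering: no change — [guhfep]
  C Velar Palatalization: no change — [guhfep]
  D Medial Vowel Deletion: [guhfep] → [guhfp]
/vogudmef/:
  A Intervocalic Voicing: no change — [vogudmef]
  B Pre-Liquid Lowering: no change — [vogudmef]
  C Velar Palatalization: no change — [vogudmef]
  D Medial Vowel Deletion: [vogudmef] → [vogudmf]
/likehivwu/:
  A Intervocalic Voicing: [likehivwu] → [ligehivwu]
  B Pre-Liquid Lowering: no change — [ligehivwu]
  C Velar Palatalization: [ligehivwu] → [lidehivwu]
  D Medial Vowel Deletion: [lidehivwu] → [lidhivwu]

[guhfp], [vogudmf], [lidhivwu]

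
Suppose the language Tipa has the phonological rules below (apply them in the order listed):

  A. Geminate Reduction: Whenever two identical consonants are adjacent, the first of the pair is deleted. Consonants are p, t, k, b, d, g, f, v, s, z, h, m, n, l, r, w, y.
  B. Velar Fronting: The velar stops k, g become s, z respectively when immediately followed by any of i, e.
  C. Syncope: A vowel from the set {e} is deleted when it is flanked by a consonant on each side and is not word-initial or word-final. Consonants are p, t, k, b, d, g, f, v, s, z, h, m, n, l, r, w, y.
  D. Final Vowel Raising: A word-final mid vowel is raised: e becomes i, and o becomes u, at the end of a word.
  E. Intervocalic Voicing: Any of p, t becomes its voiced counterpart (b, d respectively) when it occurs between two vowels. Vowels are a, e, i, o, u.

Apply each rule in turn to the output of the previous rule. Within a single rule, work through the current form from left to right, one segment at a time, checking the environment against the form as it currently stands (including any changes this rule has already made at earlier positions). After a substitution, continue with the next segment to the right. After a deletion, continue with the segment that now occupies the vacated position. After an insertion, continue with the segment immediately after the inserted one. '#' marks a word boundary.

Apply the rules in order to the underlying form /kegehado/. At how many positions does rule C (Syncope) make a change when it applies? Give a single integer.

2

A Geminate Reduction: no change — [kegehado]
B Velar Fronting: [kegehado] → [sezehado]
C Syncope: [sezehado] → [szhado]
D Final Vowel Raising: [szhado] → [szhadu]
E Intervocalic Voicing: no change — [szhadu]
Rule C changed 2 position(s).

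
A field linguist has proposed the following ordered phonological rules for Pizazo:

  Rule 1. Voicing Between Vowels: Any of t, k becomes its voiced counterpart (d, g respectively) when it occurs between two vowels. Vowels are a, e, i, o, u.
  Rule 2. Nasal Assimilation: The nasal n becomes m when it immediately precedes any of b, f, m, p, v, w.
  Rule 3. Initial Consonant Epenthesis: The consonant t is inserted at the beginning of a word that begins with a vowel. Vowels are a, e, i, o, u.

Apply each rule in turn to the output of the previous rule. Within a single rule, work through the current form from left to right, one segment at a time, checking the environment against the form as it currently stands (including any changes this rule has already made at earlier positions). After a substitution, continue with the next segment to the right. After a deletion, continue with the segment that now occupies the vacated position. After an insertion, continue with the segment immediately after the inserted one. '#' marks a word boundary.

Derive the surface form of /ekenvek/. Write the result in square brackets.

[tegemvek]

Rule 1 Voicing Between Vowels: [ekenvek] → [egenvek]
Rule 2 Nasal Assimilation: [egenvek] → [egemvek]
Rule 3 Initial Consonant Epenthesis: [egemvek] → [tegemvek]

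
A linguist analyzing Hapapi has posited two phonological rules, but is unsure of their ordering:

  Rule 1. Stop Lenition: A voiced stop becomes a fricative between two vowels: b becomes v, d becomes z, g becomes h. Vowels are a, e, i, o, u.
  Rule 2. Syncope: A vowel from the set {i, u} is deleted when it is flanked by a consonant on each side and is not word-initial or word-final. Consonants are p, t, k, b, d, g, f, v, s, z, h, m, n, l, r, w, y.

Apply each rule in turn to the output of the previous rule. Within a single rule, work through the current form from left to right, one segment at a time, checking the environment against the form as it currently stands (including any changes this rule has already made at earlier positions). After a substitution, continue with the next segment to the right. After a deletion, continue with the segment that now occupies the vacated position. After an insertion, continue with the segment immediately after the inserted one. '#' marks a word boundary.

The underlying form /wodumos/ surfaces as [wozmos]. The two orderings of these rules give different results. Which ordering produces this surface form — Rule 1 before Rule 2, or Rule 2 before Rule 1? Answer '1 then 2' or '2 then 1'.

1 then 2

Order 1 then 2:
  1 Stop Lenition: [wodumos] → [wozumos]
  2 Syncope: [wozumos] → [wozmos]
  result: [wozmos]
Order 2 then 1:
  2 Syncope: [wodumos] → [wodmos]
  1 Stop Lenition: no change — [wodmos]
  result: [wodmos]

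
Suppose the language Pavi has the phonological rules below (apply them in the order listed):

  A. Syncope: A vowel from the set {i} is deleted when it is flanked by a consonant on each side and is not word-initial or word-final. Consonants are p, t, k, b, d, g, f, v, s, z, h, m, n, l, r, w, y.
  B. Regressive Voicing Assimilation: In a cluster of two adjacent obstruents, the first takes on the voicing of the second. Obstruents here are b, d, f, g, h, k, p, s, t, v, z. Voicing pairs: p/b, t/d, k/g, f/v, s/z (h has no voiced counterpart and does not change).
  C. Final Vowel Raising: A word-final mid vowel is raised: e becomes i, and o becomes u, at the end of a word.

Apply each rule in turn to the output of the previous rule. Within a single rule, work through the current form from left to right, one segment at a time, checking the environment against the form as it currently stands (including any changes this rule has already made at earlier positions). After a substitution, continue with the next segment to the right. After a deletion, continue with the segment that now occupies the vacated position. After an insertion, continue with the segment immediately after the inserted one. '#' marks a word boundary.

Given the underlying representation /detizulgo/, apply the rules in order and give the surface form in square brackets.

[dedzulgu]

A Syncope: [detizulgo] → [detzulgo]
B Regressive Voicing Assimilation: [detzulgo] → [dedzulgo]
C Final Vowel Raising: [dedzulgo] → [dedzulgu]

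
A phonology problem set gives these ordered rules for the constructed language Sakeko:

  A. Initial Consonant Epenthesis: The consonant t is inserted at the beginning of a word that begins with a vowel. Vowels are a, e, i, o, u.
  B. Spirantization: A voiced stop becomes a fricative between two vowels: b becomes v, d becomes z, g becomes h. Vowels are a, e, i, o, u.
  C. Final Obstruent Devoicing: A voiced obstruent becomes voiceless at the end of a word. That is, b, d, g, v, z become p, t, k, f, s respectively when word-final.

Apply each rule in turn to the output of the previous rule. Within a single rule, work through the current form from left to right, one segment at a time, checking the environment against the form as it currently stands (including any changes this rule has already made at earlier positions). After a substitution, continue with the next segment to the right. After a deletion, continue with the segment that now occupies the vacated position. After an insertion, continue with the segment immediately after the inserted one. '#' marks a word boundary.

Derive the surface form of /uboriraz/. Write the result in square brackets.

[tuvoriras]

A Initial Consonant Epenthesis: [uboriraz] → [tuboriraz]
B Spirantization: [tuboriraz] → [tuvoriraz]
C Final Obstruent Devoicing: [tuvoriraz] → [tuvoriras]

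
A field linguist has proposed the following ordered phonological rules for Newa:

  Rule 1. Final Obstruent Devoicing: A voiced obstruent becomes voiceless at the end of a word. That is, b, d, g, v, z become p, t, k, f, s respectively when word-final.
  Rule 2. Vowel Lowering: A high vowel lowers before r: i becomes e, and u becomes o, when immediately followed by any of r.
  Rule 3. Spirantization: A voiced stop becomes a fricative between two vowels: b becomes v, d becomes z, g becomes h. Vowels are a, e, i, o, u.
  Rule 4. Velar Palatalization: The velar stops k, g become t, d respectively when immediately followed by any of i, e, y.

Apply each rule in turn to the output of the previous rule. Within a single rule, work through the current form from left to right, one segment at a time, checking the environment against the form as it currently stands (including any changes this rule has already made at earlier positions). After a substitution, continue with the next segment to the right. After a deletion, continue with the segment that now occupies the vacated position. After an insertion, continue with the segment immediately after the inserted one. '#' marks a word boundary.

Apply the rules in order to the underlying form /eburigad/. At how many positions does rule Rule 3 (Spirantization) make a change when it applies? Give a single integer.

Rule 1 Final Obstruent Devoicing: [eburigad] → [eburigat]
Rule 2 Vowel Lowering: [eburigat] → [eborigat]
Rule 3 Spirantization: [eborigat] → [evorihat]
Rule 4 Velar Palatalization: no change — [evorihat]
Rule Rule 3 changed 2 position(s).

2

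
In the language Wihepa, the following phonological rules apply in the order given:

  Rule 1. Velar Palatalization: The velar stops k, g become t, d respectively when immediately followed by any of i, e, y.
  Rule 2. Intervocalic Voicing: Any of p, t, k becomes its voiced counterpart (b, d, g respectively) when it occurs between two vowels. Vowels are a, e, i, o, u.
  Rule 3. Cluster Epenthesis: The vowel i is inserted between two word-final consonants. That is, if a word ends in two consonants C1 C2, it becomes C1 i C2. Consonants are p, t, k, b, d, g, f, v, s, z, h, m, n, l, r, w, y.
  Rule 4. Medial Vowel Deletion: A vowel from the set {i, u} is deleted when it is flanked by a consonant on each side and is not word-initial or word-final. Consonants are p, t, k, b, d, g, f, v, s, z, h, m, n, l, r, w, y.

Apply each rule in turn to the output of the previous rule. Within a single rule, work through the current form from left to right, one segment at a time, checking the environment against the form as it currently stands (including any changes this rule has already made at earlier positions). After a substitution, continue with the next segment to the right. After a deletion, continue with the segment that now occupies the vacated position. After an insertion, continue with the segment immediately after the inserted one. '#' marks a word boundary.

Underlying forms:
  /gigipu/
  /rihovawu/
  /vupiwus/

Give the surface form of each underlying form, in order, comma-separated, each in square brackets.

/gigipu/:
  Rule 1 Velar Palatalization: [gigipu] → [didipu]
  Rule 2 Intervocalic Voicing: [didipu] → [didibu]
  Rule 3 Cluster Epenthesis: no change — [didibu]
  Rule 4 Medial Vowel Deletion: [didibu] → [ddbu]
/rihovawu/:
  Rule 1 Velar Palatalization: no change — [rihovawu]
  Rule 2 Intervocalic Voicing: no change — [rihovawu]
  Rule 3 Cluster Epenthesis: no change — [rihovawu]
  Rule 4 Medial Vowel Deletion: [rihovawu] → [rhovawu]
/vupiwus/:
  Rule 1 Velar Palatalization: no change — [vupiwus]
  Rule 2 Intervocalic Voicing: [vupiwus] → [vubiwus]
  Rule 3 Cluster Epenthesis: no change — [vubiwus]
  Rule 4 Medial Vowel Deletion: [vubiwus] → [vbws]

[ddbu], [rhovawu], [vbws]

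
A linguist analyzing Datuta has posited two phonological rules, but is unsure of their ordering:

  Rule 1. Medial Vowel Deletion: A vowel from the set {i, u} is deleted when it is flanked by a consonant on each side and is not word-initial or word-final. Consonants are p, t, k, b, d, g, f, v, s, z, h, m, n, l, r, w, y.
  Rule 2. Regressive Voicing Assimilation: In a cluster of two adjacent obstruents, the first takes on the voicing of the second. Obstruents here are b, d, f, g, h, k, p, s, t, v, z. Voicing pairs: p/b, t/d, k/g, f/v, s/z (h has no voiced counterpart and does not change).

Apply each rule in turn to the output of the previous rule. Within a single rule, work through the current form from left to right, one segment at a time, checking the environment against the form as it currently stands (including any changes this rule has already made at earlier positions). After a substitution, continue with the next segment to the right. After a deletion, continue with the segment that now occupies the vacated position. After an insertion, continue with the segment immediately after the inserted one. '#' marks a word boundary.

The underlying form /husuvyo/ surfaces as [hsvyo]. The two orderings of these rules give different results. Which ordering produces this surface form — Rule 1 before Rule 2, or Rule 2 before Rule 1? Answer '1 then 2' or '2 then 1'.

2 then 1

Order 1 then 2:
  1 Medial Vowel Deletion: [husuvyo] → [hsvyo]
  2 Regressive Voicing Assimilation: [hsvyo] → [hzvyo]
  result: [hzvyo]
Order 2 then 1:
  2 Regressive Voicing Assimilation: no change — [husuvyo]
  1 Medial Vowel Deletion: [husuvyo] → [hsvyo]
  result: [hsvyo]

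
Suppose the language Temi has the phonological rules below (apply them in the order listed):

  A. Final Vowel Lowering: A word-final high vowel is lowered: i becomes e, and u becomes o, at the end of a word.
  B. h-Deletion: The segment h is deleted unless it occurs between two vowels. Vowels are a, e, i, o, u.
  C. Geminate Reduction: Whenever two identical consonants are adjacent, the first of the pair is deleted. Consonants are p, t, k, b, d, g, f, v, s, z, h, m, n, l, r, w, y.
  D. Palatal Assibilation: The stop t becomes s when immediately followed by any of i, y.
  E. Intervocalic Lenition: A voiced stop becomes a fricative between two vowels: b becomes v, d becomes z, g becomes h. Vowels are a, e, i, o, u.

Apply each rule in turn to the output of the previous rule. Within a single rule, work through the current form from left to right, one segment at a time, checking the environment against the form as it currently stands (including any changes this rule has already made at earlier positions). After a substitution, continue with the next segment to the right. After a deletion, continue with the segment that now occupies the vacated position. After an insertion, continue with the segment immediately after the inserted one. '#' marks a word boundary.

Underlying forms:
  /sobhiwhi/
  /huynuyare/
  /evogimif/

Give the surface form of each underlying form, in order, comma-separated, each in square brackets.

/sobhiwhi/:
  A Final Vowel Lowering: [sobhiwhi] → [sobhiwhe]
  B h-Deletion: [sobhiwhe] → [sobiwe]
  C Geminate Reduction: no change — [sobiwe]
  D Palatal Assibilation: no change — [sobiwe]
  E Intervocalic Lenition: [sobiwe] → [soviwe]
/huynuyare/:
  A Final Vowel Lowering: no change — [huynuyare]
  B h-Deletion: [huynuyare] → [uynuyare]
  C Geminate Reduction: no change — [uynuyare]
  D Palatal Assibilation: no change — [uynuyare]
  E Intervocalic Lenition: no change — [uynuyare]
/evogimif/:
  A Final Vowel Lowering: no change — [evogimif]
  B h-Deletion: no change — [evogimif]
  C Geminate Reduction: no change — [evogimif]
  D Palatal Assibilation: no change — [evogimif]
  E Intervocalic Lenition: [evogimif] → [evohimif]

[soviwe], [uynuyare], [evohimif]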